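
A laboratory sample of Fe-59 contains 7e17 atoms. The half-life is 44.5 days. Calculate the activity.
A = λN = 1.09e16 decays/day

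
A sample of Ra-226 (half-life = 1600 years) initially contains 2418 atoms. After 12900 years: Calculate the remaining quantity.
N = N₀(1/2)^(t/t½) = 9.045 atoms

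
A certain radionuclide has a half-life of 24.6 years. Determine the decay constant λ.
λ = ln(2)/t½ = 0.02818 year⁻¹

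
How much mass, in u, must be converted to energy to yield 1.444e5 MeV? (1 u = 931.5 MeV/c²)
m = E/c² = 155 u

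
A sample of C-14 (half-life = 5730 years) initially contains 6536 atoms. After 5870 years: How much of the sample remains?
N = N₀(1/2)^(t/t½) = 3213 atoms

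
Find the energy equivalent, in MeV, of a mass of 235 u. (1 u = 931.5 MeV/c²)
E = mc² = 2.189e5 MeV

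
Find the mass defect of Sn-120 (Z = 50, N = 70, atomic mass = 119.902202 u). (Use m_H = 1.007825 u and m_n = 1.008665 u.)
Δm = Z·m_H + N·m_n − M = 1.096 u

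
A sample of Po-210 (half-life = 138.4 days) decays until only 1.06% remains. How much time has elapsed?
t = t½ × log₂(N₀/N) = 907.9 days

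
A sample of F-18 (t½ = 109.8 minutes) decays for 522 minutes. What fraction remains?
N/N₀ = (1/2)^(t/t½) = 0.03706 = 3.71%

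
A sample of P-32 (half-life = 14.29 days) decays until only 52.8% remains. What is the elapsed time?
t = t½ × log₂(N₀/N) = 13.17 days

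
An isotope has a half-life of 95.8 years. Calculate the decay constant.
λ = ln(2)/t½ = 0.007235 year⁻¹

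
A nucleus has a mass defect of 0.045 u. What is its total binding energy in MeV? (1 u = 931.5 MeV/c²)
B.E. = Δm × 931.5 = 41.92 MeV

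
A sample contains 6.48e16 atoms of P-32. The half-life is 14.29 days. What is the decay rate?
A = λN = 3.143e15 decays/day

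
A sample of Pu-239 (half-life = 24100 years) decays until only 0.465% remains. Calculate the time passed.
t = t½ × log₂(N₀/N) = 1.867e5 years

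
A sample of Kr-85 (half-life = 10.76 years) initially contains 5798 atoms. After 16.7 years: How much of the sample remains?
N = N₀(1/2)^(t/t½) = 1977 atoms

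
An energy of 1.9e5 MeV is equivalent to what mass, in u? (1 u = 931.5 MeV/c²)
m = E/c² = 204 u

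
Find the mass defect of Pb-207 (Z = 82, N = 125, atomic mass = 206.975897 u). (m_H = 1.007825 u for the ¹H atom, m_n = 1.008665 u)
Δm = Z·m_H + N·m_n − M = 1.749 u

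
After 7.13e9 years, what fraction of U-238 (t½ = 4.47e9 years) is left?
N/N₀ = (1/2)^(t/t½) = 0.331 = 33.1%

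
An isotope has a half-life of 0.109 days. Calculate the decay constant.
λ = ln(2)/t½ = 6.359 day⁻¹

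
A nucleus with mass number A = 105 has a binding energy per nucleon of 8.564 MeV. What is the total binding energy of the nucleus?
B.E. = 8.564 × 105 = 899.2 MeV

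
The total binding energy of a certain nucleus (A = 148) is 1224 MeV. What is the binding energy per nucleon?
B.E./A = 1224/148 = 8.27 MeV/nucleon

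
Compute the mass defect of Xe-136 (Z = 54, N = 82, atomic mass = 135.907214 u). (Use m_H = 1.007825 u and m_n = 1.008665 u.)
Δm = Z·m_H + N·m_n − M = 1.226 u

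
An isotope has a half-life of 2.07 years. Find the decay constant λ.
λ = ln(2)/t½ = 0.3349 year⁻¹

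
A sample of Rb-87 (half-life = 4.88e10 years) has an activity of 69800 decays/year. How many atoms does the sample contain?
N = A/λ = 4.914e15 atoms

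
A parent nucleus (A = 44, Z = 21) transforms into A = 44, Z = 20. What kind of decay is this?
ΔA = 0, ΔZ = -1 ⇒ beta-plus decay (β⁺) or electron capture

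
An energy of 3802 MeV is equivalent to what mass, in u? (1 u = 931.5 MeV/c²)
m = E/c² = 4.082 u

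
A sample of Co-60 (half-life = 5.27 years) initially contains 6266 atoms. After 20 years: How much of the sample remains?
N = N₀(1/2)^(t/t½) = 451.4 atoms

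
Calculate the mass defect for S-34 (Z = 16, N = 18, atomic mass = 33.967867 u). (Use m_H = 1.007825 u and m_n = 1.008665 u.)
Δm = Z·m_H + N·m_n − M = 0.3133 u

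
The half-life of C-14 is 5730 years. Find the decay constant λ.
λ = ln(2)/t½ = 1.21e-4 year⁻¹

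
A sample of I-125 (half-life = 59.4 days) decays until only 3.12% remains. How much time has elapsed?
t = t½ × log₂(N₀/N) = 297.1 days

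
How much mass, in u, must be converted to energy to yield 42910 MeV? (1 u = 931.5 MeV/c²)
m = E/c² = 46.07 u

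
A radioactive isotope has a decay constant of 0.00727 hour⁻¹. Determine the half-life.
t½ = ln(2)/λ = 95.34 hours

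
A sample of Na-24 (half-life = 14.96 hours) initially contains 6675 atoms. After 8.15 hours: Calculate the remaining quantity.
N = N₀(1/2)^(t/t½) = 4576 atoms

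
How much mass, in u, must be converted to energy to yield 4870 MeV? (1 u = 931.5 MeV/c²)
m = E/c² = 5.228 u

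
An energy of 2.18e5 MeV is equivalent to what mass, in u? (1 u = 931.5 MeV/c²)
m = E/c² = 234 u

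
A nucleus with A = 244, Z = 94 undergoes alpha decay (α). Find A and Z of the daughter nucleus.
Daughter: A = 240, Z = 92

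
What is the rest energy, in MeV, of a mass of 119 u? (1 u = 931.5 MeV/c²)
E = mc² = 1.108e5 MeV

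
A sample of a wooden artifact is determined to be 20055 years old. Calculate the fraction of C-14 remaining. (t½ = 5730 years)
N/N₀ = (1/2)^(t/t½) = 0.08839 = 8.84%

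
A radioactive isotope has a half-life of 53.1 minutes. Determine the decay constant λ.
λ = ln(2)/t½ = 0.01305 minute⁻¹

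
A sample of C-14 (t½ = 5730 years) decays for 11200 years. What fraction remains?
N/N₀ = (1/2)^(t/t½) = 0.258 = 25.8%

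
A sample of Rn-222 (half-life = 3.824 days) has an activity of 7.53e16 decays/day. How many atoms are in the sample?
N = A/λ = 4.154e17 atoms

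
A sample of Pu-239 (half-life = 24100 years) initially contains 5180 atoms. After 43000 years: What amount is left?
N = N₀(1/2)^(t/t½) = 1504 atoms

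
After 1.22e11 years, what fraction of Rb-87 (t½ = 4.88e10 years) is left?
N/N₀ = (1/2)^(t/t½) = 0.1768 = 17.7%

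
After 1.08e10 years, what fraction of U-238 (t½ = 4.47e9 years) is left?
N/N₀ = (1/2)^(t/t½) = 0.1874 = 18.7%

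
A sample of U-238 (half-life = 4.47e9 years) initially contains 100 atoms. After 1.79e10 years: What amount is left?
N = N₀(1/2)^(t/t½) = 6.231 atoms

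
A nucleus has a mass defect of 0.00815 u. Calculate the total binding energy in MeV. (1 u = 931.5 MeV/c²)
B.E. = Δm × 931.5 = 7.592 MeV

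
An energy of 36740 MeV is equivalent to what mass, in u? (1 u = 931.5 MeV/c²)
m = E/c² = 39.44 u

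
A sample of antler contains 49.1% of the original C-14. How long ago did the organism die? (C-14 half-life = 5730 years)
Age = t½ × log₂(1/ratio) = 5880 years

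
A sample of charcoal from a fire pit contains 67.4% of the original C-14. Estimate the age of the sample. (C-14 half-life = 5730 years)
Age = t½ × log₂(1/ratio) = 3261 years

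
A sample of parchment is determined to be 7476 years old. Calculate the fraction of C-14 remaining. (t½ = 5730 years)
N/N₀ = (1/2)^(t/t½) = 0.4048 = 40.5%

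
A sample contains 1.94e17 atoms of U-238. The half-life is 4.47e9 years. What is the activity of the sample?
A = λN = 3.008e7 decays/year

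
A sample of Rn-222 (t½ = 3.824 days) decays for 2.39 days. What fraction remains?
N/N₀ = (1/2)^(t/t½) = 0.6484 = 64.8%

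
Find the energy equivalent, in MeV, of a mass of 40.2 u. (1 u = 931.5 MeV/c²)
E = mc² = 37450 MeV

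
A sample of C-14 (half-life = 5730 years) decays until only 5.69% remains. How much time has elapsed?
t = t½ × log₂(N₀/N) = 23700 years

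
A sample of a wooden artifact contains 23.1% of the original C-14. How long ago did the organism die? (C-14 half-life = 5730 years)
Age = t½ × log₂(1/ratio) = 12110 years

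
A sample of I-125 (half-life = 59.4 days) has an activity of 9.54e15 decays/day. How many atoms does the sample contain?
N = A/λ = 8.175e17 atoms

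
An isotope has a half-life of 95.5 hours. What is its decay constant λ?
λ = ln(2)/t½ = 0.007258 hour⁻¹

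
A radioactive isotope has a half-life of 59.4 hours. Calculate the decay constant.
λ = ln(2)/t½ = 0.01167 hour⁻¹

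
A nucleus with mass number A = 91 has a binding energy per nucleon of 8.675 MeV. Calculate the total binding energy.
B.E. = 8.675 × 91 = 789.4 MeV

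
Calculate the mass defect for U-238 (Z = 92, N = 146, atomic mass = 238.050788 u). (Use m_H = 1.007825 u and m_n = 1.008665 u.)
Δm = Z·m_H + N·m_n − M = 1.934 u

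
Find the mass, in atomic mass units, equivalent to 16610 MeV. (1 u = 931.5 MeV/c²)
m = E/c² = 17.83 u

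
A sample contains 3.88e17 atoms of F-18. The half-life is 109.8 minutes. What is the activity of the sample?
A = λN = 2.449e15 decays/minute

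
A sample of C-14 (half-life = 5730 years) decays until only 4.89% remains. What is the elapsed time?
t = t½ × log₂(N₀/N) = 24950 years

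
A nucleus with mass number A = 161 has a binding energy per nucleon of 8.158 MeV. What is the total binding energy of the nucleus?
B.E. = 8.158 × 161 = 1313 MeV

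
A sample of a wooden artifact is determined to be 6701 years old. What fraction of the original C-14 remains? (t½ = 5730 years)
N/N₀ = (1/2)^(t/t½) = 0.4446 = 44.5%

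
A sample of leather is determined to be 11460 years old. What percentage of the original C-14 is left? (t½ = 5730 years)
N/N₀ = (1/2)^(t/t½) = 0.25 = 25%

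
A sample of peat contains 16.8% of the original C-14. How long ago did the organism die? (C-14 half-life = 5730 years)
Age = t½ × log₂(1/ratio) = 14750 years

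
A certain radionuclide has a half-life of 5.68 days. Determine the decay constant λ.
λ = ln(2)/t½ = 0.122 day⁻¹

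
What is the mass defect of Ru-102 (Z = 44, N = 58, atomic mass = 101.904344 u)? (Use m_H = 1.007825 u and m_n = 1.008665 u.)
Δm = Z·m_H + N·m_n − M = 0.9425 u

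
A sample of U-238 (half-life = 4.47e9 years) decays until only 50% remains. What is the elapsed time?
t = t½ × log₂(N₀/N) = 4.47e9 years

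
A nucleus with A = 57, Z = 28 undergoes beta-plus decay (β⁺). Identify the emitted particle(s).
β⁺: positron (e⁺) + neutrino (νₑ)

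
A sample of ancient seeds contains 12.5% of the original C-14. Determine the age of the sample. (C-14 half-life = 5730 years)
Age = t½ × log₂(1/ratio) = 17190 years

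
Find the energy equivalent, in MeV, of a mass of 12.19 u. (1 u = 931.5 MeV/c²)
E = mc² = 11350 MeV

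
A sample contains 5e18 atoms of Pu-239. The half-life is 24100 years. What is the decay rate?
A = λN = 1.438e14 decays/year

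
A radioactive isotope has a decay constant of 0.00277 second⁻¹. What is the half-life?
t½ = ln(2)/λ = 250.2 seconds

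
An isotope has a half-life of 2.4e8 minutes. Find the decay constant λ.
λ = ln(2)/t½ = 2.888e-9 minute⁻¹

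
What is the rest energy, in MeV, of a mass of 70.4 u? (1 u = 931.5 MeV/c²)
E = mc² = 65580 MeV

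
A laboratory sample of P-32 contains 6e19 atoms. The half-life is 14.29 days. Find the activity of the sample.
A = λN = 2.91e18 decays/day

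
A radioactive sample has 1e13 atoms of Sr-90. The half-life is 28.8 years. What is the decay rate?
A = λN = 2.407e11 decays/year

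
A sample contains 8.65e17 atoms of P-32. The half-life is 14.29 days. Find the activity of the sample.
A = λN = 4.196e16 decays/day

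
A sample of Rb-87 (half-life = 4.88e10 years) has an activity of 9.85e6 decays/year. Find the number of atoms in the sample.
N = A/λ = 6.935e17 atoms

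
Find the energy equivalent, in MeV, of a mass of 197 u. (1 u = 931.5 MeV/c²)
E = mc² = 1.835e5 MeV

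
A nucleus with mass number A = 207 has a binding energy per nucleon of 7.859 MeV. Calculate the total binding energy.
B.E. = 7.859 × 207 = 1627 MeV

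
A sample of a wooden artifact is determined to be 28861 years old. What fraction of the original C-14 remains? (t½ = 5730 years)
N/N₀ = (1/2)^(t/t½) = 0.03046 = 3.05%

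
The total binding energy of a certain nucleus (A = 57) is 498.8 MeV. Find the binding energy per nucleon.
B.E./A = 498.8/57 = 8.751 MeV/nucleon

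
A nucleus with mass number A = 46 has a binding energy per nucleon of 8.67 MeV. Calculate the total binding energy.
B.E. = 8.67 × 46 = 398.8 MeV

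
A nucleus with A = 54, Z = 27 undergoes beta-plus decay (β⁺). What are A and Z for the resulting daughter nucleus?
Daughter: A = 54, Z = 26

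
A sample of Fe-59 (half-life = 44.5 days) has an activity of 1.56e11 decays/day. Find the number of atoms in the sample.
N = A/λ = 1.002e13 atoms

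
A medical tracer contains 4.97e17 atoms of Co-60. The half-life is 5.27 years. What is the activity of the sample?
A = λN = 6.537e16 decays/year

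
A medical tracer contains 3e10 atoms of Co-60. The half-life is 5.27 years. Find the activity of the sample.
A = λN = 3.946e9 decays/year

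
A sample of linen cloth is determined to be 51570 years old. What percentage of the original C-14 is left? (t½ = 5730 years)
N/N₀ = (1/2)^(t/t½) = 0.001953 = 0.195%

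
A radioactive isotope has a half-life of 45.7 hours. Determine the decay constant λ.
λ = ln(2)/t½ = 0.01517 hour⁻¹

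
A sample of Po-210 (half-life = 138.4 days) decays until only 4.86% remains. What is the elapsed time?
t = t½ × log₂(N₀/N) = 603.8 days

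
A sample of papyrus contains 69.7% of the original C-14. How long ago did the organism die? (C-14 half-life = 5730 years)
Age = t½ × log₂(1/ratio) = 2984 years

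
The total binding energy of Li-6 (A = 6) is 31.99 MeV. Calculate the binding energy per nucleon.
B.E./A = 31.99/6 = 5.332 MeV/nucleon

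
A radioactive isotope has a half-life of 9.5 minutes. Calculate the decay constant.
λ = ln(2)/t½ = 0.07296 minute⁻¹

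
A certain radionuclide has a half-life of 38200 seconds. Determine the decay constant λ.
λ = ln(2)/t½ = 1.815e-5 second⁻¹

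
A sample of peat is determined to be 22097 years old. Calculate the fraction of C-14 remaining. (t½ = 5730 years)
N/N₀ = (1/2)^(t/t½) = 0.06904 = 6.9%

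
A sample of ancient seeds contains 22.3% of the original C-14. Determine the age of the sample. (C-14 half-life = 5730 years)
Age = t½ × log₂(1/ratio) = 12400 years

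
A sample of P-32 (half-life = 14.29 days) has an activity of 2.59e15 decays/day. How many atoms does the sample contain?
N = A/λ = 5.34e16 atoms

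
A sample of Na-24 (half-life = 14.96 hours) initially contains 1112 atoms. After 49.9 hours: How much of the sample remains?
N = N₀(1/2)^(t/t½) = 110.2 atoms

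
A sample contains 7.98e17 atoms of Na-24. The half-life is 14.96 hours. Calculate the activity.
A = λN = 3.697e16 decays/hour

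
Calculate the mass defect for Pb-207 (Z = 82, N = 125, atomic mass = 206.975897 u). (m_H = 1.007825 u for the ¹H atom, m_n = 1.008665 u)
Δm = Z·m_H + N·m_n − M = 1.749 u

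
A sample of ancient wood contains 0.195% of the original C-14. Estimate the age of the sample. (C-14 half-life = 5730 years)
Age = t½ × log₂(1/ratio) = 51580 years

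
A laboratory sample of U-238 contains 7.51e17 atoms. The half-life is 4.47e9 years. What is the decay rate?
A = λN = 1.165e8 decays/year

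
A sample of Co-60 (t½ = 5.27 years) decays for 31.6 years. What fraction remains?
N/N₀ = (1/2)^(t/t½) = 0.01567 = 1.57%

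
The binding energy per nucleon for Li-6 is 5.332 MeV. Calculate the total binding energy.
B.E. = 5.332 × 6 = 31.99 MeV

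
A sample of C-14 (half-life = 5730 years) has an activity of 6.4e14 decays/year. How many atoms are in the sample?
N = A/λ = 5.291e18 atoms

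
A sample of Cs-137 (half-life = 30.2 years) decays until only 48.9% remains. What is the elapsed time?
t = t½ × log₂(N₀/N) = 31.17 years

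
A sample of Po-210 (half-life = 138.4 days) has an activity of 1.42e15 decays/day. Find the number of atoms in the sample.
N = A/λ = 2.835e17 atoms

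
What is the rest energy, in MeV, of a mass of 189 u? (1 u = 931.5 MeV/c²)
E = mc² = 1.761e5 MeV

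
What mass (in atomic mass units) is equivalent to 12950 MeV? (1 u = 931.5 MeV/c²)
m = E/c² = 13.9 u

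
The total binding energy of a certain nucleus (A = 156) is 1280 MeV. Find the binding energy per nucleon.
B.E./A = 1280/156 = 8.205 MeV/nucleon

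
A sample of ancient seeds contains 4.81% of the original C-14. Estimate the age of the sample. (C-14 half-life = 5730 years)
Age = t½ × log₂(1/ratio) = 25080 years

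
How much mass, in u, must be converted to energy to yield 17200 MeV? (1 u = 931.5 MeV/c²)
m = E/c² = 18.46 u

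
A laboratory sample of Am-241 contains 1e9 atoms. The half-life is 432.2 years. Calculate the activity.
A = λN = 1.604e6 decays/year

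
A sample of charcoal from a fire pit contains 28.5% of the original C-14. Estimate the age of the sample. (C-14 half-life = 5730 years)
Age = t½ × log₂(1/ratio) = 10380 years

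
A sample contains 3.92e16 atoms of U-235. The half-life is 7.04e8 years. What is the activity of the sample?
A = λN = 3.86e7 decays/year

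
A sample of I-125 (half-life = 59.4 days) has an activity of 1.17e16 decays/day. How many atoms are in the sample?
N = A/λ = 1.003e18 atoms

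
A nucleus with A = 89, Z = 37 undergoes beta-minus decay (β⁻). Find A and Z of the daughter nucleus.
Daughter: A = 89, Z = 38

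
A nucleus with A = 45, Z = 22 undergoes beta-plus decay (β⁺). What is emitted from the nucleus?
β⁺: positron (e⁺) + neutrino (νₑ)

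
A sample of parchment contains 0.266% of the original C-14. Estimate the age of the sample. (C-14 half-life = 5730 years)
Age = t½ × log₂(1/ratio) = 49020 years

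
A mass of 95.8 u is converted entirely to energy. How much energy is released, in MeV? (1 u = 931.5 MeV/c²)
E = mc² = 89240 MeV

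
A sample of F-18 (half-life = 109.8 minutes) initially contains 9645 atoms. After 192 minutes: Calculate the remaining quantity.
N = N₀(1/2)^(t/t½) = 2870 atoms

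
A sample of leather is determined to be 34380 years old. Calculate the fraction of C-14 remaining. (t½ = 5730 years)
N/N₀ = (1/2)^(t/t½) = 0.01562 = 1.56%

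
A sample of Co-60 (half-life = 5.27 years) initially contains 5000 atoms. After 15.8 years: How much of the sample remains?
N = N₀(1/2)^(t/t½) = 625.8 atoms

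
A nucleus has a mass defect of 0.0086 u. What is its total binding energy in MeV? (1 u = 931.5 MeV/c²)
B.E. = Δm × 931.5 = 8.011 MeV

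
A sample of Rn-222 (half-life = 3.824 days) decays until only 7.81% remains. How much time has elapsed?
t = t½ × log₂(N₀/N) = 14.07 days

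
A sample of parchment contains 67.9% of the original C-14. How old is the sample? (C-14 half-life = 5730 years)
Age = t½ × log₂(1/ratio) = 3200 years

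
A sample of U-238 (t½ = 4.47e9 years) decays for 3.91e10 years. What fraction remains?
N/N₀ = (1/2)^(t/t½) = 0.002327 = 0.233%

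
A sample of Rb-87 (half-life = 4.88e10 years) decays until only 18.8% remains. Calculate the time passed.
t = t½ × log₂(N₀/N) = 1.177e11 years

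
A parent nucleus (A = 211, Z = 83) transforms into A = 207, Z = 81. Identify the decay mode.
ΔA = -4, ΔZ = -2 ⇒ alpha decay (α)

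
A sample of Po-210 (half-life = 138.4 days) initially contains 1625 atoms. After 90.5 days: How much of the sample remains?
N = N₀(1/2)^(t/t½) = 1033 atoms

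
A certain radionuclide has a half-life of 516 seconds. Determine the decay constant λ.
λ = ln(2)/t½ = 0.001343 second⁻¹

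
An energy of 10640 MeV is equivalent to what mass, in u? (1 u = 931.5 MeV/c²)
m = E/c² = 11.42 u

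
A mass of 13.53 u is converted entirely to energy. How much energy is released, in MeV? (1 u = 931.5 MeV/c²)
E = mc² = 12600 MeV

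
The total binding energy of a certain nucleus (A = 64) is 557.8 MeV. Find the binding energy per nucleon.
B.E./A = 557.8/64 = 8.716 MeV/nucleon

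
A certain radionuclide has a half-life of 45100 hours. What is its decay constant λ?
λ = ln(2)/t½ = 1.537e-5 hour⁻¹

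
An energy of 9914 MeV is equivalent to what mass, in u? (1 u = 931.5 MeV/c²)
m = E/c² = 10.64 u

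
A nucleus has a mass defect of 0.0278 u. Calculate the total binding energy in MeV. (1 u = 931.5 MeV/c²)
B.E. = Δm × 931.5 = 25.9 MeV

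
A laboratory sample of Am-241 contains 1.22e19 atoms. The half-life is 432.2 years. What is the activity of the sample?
A = λN = 1.957e16 decays/year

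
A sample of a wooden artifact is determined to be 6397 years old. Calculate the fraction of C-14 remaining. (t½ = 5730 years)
N/N₀ = (1/2)^(t/t½) = 0.4612 = 46.1%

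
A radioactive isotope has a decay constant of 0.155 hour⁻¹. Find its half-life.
t½ = ln(2)/λ = 4.472 hours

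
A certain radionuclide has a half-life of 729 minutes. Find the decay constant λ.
λ = ln(2)/t½ = 9.508e-4 minute⁻¹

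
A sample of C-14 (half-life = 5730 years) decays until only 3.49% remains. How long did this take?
t = t½ × log₂(N₀/N) = 27740 years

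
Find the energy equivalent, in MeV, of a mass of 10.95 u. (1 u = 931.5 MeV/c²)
E = mc² = 10200 MeV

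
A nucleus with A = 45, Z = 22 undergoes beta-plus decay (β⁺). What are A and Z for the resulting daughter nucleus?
Daughter: A = 45, Z = 21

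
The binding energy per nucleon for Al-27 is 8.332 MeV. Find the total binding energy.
B.E. = 8.332 × 27 = 225 MeV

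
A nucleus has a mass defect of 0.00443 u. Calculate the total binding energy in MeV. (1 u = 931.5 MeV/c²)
B.E. = Δm × 931.5 = 4.127 MeV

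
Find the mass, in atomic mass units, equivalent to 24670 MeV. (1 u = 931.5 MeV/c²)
m = E/c² = 26.48 u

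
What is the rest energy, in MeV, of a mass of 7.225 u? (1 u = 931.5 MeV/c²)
E = mc² = 6730 MeV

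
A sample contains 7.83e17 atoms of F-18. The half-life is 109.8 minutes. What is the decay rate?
A = λN = 4.943e15 decays/minute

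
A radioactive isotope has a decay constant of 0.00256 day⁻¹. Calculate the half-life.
t½ = ln(2)/λ = 270.8 days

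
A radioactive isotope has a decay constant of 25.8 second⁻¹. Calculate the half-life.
t½ = ln(2)/λ = 0.02687 seconds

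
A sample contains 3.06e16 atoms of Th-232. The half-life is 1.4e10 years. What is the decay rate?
A = λN = 1.515e6 decays/year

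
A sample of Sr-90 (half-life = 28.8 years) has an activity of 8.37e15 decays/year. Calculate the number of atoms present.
N = A/λ = 3.478e17 atoms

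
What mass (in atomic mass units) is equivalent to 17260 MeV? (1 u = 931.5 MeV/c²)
m = E/c² = 18.53 u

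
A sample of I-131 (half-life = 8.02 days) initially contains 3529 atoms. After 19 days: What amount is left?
N = N₀(1/2)^(t/t½) = 683.1 atoms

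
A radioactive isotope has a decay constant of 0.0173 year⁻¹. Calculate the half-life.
t½ = ln(2)/λ = 40.07 years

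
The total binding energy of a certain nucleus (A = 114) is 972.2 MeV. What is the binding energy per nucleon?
B.E./A = 972.2/114 = 8.528 MeV/nucleon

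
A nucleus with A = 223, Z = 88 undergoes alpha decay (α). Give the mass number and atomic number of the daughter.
Daughter: A = 219, Z = 86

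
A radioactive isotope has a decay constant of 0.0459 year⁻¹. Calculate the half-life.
t½ = ln(2)/λ = 15.1 years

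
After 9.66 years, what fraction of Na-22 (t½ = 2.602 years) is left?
N/N₀ = (1/2)^(t/t½) = 0.07628 = 7.63%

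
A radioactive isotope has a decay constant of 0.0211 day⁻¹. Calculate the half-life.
t½ = ln(2)/λ = 32.85 days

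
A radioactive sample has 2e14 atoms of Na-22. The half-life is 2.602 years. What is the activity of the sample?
A = λN = 5.328e13 decays/year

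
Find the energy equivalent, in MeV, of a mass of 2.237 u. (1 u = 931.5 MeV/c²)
E = mc² = 2084 MeV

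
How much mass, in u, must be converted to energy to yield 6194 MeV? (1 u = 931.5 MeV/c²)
m = E/c² = 6.649 u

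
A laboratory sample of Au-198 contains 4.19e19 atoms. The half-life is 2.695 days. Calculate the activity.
A = λN = 1.078e19 decays/day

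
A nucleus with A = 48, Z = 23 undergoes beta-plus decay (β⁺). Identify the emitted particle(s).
β⁺: positron (e⁺) + neutrino (νₑ)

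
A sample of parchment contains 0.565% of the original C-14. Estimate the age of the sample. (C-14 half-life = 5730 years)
Age = t½ × log₂(1/ratio) = 42790 years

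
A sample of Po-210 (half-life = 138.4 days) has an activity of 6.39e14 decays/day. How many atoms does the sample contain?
N = A/λ = 1.276e17 atoms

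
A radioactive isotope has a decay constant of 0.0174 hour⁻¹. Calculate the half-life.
t½ = ln(2)/λ = 39.84 hours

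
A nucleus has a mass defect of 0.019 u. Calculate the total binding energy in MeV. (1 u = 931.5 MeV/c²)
B.E. = Δm × 931.5 = 17.7 MeV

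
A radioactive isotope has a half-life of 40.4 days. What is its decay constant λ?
λ = ln(2)/t½ = 0.01716 day⁻¹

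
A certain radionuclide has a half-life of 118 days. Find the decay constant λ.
λ = ln(2)/t½ = 0.005874 day⁻¹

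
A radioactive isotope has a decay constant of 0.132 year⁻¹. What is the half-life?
t½ = ln(2)/λ = 5.251 years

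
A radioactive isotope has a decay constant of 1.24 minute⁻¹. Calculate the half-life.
t½ = ln(2)/λ = 0.559 minutes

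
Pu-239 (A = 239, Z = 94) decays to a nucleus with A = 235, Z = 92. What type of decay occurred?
ΔA = -4, ΔZ = -2 ⇒ alpha decay (α)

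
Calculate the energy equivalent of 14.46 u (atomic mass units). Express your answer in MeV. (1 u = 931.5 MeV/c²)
E = mc² = 13470 MeV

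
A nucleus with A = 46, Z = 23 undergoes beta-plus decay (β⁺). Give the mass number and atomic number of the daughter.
Daughter: A = 46, Z = 22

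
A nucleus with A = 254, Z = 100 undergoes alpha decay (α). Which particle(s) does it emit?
α particle = ⁴₂He (2 protons + 2 neutrons)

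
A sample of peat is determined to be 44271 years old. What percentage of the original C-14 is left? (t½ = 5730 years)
N/N₀ = (1/2)^(t/t½) = 0.004723 = 0.472%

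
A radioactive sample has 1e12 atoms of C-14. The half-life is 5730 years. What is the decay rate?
A = λN = 1.21e8 decays/year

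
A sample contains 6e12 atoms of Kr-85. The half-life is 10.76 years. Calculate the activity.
A = λN = 3.865e11 decays/year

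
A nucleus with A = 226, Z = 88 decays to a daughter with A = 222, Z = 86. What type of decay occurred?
ΔA = -4, ΔZ = -2 ⇒ alpha decay (α)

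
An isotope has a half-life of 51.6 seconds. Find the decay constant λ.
λ = ln(2)/t½ = 0.01343 second⁻¹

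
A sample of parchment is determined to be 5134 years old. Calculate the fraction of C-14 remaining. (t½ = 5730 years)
N/N₀ = (1/2)^(t/t½) = 0.5374 = 53.7%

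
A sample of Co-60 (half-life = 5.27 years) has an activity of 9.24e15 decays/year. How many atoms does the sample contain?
N = A/λ = 7.025e16 atoms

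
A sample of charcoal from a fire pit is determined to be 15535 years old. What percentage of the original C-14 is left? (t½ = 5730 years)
N/N₀ = (1/2)^(t/t½) = 0.1527 = 15.3%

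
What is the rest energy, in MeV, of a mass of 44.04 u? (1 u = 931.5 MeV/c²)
E = mc² = 41020 MeV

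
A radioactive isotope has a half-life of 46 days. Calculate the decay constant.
λ = ln(2)/t½ = 0.01507 day⁻¹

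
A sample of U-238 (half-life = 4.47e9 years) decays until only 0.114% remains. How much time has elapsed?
t = t½ × log₂(N₀/N) = 4.37e10 years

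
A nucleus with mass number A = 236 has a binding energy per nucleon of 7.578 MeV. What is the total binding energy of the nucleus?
B.E. = 7.578 × 236 = 1788 MeV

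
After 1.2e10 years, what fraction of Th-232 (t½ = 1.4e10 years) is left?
N/N₀ = (1/2)^(t/t½) = 0.552 = 55.2%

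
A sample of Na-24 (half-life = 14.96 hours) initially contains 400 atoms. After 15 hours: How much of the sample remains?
N = N₀(1/2)^(t/t½) = 199.6 atoms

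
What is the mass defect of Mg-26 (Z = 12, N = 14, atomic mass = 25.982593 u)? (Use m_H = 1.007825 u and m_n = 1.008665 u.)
Δm = Z·m_H + N·m_n − M = 0.2326 u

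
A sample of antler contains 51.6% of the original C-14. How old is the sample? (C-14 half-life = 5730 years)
Age = t½ × log₂(1/ratio) = 5470 years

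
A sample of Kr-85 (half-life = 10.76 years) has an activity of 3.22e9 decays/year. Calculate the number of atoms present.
N = A/λ = 4.999e10 atoms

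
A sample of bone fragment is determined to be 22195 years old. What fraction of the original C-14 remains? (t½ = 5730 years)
N/N₀ = (1/2)^(t/t½) = 0.06823 = 6.82%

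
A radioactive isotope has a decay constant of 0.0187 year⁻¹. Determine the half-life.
t½ = ln(2)/λ = 37.07 years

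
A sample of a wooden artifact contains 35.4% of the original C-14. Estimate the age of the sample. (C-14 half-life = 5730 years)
Age = t½ × log₂(1/ratio) = 8585 years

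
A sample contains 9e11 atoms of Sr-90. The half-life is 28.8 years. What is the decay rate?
A = λN = 2.166e10 decays/year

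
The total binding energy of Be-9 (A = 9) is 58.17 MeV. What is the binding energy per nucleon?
B.E./A = 58.17/9 = 6.463 MeV/nucleon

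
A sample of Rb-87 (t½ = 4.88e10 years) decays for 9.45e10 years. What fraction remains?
N/N₀ = (1/2)^(t/t½) = 0.2613 = 26.1%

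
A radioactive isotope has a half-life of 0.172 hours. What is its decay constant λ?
λ = ln(2)/t½ = 4.03 hour⁻¹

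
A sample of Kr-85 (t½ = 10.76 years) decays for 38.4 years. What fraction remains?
N/N₀ = (1/2)^(t/t½) = 0.08427 = 8.43%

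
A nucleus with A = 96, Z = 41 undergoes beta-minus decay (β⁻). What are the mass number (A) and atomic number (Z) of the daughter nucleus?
Daughter: A = 96, Z = 42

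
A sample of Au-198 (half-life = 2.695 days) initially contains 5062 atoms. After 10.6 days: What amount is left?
N = N₀(1/2)^(t/t½) = 331.4 atoms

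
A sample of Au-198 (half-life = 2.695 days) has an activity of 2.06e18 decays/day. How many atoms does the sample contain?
N = A/λ = 8.009e18 atoms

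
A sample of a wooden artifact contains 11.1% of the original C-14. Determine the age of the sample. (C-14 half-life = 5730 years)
Age = t½ × log₂(1/ratio) = 18170 years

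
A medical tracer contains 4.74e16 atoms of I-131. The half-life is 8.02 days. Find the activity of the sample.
A = λN = 4.097e15 decays/day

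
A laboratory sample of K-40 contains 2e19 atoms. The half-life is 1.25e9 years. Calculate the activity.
A = λN = 1.109e10 decays/year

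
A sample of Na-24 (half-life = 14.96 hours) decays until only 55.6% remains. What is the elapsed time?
t = t½ × log₂(N₀/N) = 12.67 hours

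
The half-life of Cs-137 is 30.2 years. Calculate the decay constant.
λ = ln(2)/t½ = 0.02295 year⁻¹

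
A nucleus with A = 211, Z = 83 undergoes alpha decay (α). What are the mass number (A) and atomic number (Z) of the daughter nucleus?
Daughter: A = 207, Z = 81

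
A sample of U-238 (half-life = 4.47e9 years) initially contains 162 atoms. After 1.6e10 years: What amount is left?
N = N₀(1/2)^(t/t½) = 13.55 atoms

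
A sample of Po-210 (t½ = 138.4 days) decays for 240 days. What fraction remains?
N/N₀ = (1/2)^(t/t½) = 0.3006 = 30.1%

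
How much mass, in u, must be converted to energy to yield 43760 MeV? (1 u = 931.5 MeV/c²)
m = E/c² = 46.98 u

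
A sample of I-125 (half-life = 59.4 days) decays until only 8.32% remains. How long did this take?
t = t½ × log₂(N₀/N) = 213.1 days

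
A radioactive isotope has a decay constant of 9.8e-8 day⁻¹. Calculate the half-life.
t½ = ln(2)/λ = 7.073e6 days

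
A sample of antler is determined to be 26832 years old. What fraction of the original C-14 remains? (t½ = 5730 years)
N/N₀ = (1/2)^(t/t½) = 0.03894 = 3.89%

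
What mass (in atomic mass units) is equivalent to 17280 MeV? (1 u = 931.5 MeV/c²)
m = E/c² = 18.55 u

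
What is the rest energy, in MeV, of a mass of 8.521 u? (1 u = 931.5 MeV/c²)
E = mc² = 7937 MeV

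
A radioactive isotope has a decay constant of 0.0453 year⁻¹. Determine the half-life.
t½ = ln(2)/λ = 15.3 years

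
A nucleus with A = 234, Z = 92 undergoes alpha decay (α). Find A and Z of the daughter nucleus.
Daughter: A = 230, Z = 90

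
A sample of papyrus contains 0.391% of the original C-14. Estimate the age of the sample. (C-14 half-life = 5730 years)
Age = t½ × log₂(1/ratio) = 45830 years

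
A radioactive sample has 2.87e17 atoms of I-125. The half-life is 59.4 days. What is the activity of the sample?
A = λN = 3.349e15 decays/day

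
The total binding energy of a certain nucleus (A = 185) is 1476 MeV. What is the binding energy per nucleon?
B.E./A = 1476/185 = 7.978 MeV/nucleon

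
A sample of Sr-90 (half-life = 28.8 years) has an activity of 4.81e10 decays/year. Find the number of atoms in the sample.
N = A/λ = 1.999e12 atoms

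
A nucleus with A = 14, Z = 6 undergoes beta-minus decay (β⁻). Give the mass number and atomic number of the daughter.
Daughter: A = 14, Z = 7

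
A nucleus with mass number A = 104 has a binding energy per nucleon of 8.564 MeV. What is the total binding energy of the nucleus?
B.E. = 8.564 × 104 = 890.7 MeV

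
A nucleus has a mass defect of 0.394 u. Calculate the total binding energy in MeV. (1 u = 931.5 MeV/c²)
B.E. = Δm × 931.5 = 367 MeV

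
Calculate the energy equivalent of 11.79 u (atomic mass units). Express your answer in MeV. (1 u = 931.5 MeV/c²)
E = mc² = 10980 MeV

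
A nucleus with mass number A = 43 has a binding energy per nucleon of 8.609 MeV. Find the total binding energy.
B.E. = 8.609 × 43 = 370.2 MeV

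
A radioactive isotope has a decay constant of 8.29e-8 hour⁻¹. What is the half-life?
t½ = ln(2)/λ = 8.361e6 hours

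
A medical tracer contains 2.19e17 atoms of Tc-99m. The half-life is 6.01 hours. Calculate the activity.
A = λN = 2.526e16 decays/hour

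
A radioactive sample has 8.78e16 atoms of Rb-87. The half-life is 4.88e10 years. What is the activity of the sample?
A = λN = 1.247e6 decays/year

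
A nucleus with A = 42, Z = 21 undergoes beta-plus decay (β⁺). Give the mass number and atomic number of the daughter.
Daughter: A = 42, Z = 20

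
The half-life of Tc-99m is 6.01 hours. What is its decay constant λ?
λ = ln(2)/t½ = 0.1153 hour⁻¹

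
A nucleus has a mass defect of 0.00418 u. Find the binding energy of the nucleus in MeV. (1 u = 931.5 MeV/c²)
B.E. = Δm × 931.5 = 3.894 MeV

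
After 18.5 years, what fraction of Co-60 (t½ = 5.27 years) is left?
N/N₀ = (1/2)^(t/t½) = 0.08775 = 8.78%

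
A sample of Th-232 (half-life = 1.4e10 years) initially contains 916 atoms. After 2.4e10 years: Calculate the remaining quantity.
N = N₀(1/2)^(t/t½) = 279.2 atoms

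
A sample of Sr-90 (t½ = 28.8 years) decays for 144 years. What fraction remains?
N/N₀ = (1/2)^(t/t½) = 0.03125 = 3.12%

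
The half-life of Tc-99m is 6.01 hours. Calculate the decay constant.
λ = ln(2)/t½ = 0.1153 hour⁻¹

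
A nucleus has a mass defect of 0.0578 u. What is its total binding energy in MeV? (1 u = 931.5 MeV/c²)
B.E. = Δm × 931.5 = 53.84 MeV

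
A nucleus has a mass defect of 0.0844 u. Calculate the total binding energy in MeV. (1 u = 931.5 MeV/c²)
B.E. = Δm × 931.5 = 78.62 MeV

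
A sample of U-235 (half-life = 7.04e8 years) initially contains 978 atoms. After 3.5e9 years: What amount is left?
N = N₀(1/2)^(t/t½) = 31.17 atoms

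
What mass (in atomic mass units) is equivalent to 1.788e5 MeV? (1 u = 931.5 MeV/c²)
m = E/c² = 191.9 u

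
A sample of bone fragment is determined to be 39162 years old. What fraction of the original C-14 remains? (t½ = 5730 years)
N/N₀ = (1/2)^(t/t½) = 0.008762 = 0.876%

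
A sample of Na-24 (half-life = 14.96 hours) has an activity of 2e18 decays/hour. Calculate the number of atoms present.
N = A/λ = 4.317e19 atoms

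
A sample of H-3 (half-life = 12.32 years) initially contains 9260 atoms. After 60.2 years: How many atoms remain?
N = N₀(1/2)^(t/t½) = 313.1 atoms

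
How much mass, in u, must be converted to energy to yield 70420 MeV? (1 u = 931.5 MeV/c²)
m = E/c² = 75.6 u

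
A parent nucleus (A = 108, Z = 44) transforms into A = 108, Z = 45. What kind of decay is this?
ΔA = 0, ΔZ = +1 ⇒ beta-minus decay (β⁻)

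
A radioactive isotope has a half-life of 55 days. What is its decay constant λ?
λ = ln(2)/t½ = 0.0126 day⁻¹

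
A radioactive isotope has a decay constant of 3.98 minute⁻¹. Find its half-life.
t½ = ln(2)/λ = 0.1742 minutes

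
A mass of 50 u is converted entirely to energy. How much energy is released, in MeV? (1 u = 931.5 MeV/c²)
E = mc² = 46580 MeV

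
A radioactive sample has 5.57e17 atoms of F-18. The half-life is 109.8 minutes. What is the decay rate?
A = λN = 3.516e15 decays/minute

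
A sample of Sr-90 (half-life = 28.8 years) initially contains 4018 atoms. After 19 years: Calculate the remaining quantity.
N = N₀(1/2)^(t/t½) = 2543 atoms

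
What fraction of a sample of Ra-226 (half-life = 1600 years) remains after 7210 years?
N/N₀ = (1/2)^(t/t½) = 0.044 = 4.4%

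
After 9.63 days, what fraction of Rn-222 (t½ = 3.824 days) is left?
N/N₀ = (1/2)^(t/t½) = 0.1745 = 17.5%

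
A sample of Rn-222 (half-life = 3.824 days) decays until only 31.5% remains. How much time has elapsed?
t = t½ × log₂(N₀/N) = 6.373 days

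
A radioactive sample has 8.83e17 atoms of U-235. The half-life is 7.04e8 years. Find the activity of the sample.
A = λN = 8.694e8 decays/year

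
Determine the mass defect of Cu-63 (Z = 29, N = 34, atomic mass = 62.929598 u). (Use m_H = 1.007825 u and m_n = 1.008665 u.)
Δm = Z·m_H + N·m_n − M = 0.5919 u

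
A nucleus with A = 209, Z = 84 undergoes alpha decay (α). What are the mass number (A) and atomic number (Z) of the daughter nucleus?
Daughter: A = 205, Z = 82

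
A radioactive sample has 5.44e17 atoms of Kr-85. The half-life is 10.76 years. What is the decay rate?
A = λN = 3.504e16 decays/year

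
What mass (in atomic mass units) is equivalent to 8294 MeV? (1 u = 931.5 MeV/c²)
m = E/c² = 8.904 u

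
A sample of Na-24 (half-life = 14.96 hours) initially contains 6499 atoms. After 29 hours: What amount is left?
N = N₀(1/2)^(t/t½) = 1696 atoms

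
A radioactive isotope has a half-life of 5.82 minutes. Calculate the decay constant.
λ = ln(2)/t½ = 0.1191 minute⁻¹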